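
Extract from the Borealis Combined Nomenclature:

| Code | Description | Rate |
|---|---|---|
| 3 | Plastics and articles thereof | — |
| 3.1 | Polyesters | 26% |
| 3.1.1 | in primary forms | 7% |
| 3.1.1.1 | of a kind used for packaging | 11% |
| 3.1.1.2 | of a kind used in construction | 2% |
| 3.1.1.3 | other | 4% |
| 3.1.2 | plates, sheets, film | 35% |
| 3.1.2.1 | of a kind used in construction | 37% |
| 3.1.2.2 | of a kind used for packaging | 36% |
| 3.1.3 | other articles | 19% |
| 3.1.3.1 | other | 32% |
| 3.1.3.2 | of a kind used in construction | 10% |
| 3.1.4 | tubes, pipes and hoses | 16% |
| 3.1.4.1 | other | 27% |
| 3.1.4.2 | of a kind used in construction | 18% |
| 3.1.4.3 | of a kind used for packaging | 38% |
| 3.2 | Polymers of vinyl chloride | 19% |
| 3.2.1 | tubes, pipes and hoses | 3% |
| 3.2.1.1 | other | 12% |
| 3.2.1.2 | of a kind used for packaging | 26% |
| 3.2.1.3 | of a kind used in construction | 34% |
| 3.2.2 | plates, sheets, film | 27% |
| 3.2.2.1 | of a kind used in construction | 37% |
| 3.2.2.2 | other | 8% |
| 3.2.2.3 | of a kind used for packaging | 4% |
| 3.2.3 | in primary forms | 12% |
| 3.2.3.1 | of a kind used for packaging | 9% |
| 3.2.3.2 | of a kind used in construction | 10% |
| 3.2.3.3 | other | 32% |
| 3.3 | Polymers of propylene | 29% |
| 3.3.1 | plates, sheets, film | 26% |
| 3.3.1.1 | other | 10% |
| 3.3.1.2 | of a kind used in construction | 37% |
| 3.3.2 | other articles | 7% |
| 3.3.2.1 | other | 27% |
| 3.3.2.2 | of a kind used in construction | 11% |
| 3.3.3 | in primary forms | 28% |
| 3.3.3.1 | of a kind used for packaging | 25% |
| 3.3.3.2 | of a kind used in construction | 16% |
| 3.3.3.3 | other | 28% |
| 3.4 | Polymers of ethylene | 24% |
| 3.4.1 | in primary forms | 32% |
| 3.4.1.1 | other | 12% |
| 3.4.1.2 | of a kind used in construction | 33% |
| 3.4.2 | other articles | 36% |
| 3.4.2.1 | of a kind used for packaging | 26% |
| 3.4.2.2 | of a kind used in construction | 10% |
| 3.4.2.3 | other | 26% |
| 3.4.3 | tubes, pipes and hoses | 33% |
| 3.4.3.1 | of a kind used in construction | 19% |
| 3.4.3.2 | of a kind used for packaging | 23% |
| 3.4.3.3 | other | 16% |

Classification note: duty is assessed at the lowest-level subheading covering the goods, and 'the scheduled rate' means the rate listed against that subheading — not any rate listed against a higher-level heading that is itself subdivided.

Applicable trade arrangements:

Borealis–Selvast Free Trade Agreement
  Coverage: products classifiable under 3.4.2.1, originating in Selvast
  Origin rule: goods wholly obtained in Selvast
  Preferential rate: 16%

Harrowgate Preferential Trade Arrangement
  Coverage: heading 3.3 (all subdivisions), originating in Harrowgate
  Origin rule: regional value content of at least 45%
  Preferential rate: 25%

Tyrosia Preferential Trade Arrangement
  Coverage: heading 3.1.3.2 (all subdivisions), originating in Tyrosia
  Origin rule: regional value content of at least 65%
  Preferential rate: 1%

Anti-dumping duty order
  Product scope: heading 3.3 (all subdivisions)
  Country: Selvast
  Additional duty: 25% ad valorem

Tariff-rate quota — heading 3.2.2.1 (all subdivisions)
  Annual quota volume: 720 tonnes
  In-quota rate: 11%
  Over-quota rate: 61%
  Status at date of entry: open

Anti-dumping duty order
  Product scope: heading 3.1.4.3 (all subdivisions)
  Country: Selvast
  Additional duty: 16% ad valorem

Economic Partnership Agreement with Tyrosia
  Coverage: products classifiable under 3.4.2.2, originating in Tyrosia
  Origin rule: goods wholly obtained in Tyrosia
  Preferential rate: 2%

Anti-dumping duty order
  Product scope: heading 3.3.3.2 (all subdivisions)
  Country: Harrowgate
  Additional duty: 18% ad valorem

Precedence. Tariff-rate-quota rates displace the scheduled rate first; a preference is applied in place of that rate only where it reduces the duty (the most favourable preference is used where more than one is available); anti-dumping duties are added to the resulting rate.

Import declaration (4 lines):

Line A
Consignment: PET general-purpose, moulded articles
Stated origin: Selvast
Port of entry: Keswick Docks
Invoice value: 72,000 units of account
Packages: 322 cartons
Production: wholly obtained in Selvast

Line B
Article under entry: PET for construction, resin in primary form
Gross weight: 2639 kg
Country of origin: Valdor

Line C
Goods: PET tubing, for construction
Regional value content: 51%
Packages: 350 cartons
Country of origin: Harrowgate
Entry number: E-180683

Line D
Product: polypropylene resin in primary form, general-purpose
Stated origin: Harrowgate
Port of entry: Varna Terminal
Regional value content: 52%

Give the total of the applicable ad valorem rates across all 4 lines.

77%

Line A: PET → 3.1; moulded articles → 3.1.3; general-purpose → 3.1.3.1. Scheduled 32%. Selvast agreement on 3.4.2.1: 3.1.3.1 not covered. → 32%.
Line B: PET → 3.1; resin in primary form → 3.1.1; for construction → 3.1.1.2. Scheduled 2%. No special measure applies. → 2%.
Line C: PET → 3.1; tubing → 3.1.4; for construction → 3.1.4.2. Scheduled 18%. Harrowgate agreement on 3.3: 3.1.4.2 not covered. → 18%.
Line D: polypropylene → 3.3; resin in primary form → 3.3.3; general-purpose → 3.3.3.3. Scheduled 28%. Harrowgate agreement on 3.3: RVC ≥ 45% → 25% available; preferential 25%. → 25%.
Sum: 32% + 2% + 18% + 25% = 77%.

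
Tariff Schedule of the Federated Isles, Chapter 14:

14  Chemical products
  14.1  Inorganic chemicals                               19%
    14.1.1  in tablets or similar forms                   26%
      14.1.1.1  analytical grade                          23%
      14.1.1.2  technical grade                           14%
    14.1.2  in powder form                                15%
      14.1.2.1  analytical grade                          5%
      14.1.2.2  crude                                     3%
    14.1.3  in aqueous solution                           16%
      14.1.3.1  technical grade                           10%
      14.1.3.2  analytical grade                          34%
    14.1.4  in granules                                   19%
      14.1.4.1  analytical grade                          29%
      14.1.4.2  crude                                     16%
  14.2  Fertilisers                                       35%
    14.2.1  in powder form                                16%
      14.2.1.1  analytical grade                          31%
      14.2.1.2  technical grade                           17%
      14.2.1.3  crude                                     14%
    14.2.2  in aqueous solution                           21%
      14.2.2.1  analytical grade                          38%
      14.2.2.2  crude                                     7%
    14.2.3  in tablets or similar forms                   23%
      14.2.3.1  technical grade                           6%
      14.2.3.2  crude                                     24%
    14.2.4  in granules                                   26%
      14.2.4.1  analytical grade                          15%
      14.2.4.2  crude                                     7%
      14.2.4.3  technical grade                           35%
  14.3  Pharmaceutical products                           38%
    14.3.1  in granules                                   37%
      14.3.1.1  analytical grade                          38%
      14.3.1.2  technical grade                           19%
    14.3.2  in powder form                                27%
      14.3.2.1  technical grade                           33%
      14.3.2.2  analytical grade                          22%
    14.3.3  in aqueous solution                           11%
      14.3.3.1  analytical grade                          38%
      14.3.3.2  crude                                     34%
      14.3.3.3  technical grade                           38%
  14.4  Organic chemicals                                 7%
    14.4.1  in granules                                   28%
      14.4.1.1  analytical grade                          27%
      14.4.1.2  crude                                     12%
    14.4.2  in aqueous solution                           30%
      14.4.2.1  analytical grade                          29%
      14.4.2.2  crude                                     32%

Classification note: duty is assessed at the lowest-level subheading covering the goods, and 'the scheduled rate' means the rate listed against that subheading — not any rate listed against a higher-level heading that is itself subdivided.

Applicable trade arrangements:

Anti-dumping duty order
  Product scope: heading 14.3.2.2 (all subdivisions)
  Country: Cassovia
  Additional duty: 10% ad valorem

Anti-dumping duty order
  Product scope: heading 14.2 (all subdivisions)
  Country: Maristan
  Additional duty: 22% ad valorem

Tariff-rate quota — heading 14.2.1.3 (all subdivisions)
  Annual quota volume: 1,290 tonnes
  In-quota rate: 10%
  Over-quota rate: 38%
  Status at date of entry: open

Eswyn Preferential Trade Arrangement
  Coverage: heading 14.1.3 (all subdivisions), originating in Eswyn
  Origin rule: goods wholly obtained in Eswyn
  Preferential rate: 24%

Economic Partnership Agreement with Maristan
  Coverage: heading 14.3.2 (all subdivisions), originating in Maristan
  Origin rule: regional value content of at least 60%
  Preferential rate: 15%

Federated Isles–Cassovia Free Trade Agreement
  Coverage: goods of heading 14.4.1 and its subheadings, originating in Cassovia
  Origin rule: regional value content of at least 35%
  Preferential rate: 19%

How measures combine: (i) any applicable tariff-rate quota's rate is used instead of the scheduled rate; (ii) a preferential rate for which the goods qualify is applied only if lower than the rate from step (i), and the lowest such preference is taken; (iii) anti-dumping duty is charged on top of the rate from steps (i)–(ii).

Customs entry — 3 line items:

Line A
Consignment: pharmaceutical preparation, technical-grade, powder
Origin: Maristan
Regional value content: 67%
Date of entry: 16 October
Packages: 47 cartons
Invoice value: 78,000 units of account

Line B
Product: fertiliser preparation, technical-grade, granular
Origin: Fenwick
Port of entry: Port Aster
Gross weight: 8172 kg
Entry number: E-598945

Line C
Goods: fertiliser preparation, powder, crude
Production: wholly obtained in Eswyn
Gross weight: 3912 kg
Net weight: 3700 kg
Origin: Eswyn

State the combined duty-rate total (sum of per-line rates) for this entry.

Line A: pharmaceutical → 14.3; powder → 14.3.2; technical-grade → 14.3.2.1. Scheduled 33%. Maristan agreement on 14.3.2: RVC ≥ 60% → 15% available; preferential 15%. → 15%.
Line B: fertiliser → 14.2; granular → 14.2.4; technical-grade → 14.2.4.3. Scheduled 35%. No special measure applies. → 35%.
Line C: fertiliser → 14.2; powder → 14.2.1; crude → 14.2.1.3. Scheduled 14%. quota on 14.2.1.3 open → in-quota 10%; Eswyn agreement on 14.1.3: 14.2.1.3 not covered. → 10%.
Sum: 15% + 35% + 10% = 60%.

60%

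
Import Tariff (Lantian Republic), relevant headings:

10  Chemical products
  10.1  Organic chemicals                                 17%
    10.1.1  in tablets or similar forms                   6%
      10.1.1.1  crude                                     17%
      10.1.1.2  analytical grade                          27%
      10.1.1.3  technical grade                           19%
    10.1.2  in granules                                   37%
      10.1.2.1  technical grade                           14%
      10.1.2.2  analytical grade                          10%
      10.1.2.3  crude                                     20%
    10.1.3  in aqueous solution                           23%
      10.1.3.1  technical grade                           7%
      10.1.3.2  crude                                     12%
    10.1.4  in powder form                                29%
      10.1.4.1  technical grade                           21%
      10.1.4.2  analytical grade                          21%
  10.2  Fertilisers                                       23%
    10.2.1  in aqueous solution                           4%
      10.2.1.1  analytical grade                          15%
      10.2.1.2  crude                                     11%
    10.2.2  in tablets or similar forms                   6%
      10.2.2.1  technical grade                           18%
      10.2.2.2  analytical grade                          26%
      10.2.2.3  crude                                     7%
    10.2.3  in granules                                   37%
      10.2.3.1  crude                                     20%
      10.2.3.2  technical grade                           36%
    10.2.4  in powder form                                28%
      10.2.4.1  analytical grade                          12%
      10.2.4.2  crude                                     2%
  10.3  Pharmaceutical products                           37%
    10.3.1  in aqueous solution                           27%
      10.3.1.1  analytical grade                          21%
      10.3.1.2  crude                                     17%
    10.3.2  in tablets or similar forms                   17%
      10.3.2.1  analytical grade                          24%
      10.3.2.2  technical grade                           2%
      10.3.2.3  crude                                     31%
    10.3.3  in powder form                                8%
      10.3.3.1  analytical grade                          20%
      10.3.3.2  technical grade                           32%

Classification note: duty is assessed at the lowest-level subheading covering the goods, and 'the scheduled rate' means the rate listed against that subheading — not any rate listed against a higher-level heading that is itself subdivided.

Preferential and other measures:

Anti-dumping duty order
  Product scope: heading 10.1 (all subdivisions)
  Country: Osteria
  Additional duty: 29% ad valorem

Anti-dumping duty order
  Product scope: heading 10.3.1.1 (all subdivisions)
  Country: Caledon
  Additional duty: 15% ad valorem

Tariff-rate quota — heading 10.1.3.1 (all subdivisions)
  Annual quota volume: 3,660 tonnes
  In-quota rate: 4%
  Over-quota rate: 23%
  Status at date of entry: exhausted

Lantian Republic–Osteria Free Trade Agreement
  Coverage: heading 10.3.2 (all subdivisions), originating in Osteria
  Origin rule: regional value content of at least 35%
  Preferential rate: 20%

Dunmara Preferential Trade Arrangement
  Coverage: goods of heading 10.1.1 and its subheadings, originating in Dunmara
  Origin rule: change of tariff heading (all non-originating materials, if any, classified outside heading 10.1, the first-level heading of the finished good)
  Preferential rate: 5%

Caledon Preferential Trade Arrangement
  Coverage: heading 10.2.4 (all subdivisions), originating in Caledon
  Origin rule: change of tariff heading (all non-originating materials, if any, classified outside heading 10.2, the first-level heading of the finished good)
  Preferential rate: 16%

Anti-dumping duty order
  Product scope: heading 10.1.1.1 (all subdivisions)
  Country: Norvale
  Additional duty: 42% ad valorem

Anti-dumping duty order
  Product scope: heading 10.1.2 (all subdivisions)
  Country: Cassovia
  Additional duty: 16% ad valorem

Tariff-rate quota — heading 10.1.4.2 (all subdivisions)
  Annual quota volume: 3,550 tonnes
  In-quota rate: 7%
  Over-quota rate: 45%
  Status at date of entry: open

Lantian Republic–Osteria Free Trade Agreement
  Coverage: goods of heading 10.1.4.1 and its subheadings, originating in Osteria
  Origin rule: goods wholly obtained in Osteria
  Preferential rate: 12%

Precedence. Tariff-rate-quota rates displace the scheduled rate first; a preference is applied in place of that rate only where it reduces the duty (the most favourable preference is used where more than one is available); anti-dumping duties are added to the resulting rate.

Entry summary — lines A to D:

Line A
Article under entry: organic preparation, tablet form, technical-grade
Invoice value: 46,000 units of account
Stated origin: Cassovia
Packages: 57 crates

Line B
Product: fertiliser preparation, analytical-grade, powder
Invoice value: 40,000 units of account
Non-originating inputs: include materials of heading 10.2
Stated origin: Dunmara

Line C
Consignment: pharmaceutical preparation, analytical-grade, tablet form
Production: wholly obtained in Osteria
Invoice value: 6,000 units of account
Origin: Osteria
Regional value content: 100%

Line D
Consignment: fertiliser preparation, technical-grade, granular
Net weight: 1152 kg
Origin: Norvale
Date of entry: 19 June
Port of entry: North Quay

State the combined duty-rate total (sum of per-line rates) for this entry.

Line A: organic → 10.1; tablet form → 10.1.1; technical-grade → 10.1.1.3. Scheduled 19%. No special measure applies. → 19%.
Line B: fertiliser → 10.2; powder → 10.2.4; analytical-grade → 10.2.4.1. Scheduled 12%. Dunmara agreement on 10.1.1: 10.2.4.1 not covered. → 12%.
Line C: pharmaceutical → 10.3; tablet form → 10.3.2; analytical-grade → 10.3.2.1. Scheduled 24%. Osteria agreement on 10.3.2: RVC ≥ 35% → 20% available; Osteria agreement on 10.1.4.1: 10.3.2.1 not covered; preferential 20%. → 20%.
Line D: fertiliser → 10.2; granular → 10.2.3; technical-grade → 10.2.3.2. Scheduled 36%. No special measure applies. → 36%.
Sum: 19% + 12% + 20% + 36% = 87%.

87%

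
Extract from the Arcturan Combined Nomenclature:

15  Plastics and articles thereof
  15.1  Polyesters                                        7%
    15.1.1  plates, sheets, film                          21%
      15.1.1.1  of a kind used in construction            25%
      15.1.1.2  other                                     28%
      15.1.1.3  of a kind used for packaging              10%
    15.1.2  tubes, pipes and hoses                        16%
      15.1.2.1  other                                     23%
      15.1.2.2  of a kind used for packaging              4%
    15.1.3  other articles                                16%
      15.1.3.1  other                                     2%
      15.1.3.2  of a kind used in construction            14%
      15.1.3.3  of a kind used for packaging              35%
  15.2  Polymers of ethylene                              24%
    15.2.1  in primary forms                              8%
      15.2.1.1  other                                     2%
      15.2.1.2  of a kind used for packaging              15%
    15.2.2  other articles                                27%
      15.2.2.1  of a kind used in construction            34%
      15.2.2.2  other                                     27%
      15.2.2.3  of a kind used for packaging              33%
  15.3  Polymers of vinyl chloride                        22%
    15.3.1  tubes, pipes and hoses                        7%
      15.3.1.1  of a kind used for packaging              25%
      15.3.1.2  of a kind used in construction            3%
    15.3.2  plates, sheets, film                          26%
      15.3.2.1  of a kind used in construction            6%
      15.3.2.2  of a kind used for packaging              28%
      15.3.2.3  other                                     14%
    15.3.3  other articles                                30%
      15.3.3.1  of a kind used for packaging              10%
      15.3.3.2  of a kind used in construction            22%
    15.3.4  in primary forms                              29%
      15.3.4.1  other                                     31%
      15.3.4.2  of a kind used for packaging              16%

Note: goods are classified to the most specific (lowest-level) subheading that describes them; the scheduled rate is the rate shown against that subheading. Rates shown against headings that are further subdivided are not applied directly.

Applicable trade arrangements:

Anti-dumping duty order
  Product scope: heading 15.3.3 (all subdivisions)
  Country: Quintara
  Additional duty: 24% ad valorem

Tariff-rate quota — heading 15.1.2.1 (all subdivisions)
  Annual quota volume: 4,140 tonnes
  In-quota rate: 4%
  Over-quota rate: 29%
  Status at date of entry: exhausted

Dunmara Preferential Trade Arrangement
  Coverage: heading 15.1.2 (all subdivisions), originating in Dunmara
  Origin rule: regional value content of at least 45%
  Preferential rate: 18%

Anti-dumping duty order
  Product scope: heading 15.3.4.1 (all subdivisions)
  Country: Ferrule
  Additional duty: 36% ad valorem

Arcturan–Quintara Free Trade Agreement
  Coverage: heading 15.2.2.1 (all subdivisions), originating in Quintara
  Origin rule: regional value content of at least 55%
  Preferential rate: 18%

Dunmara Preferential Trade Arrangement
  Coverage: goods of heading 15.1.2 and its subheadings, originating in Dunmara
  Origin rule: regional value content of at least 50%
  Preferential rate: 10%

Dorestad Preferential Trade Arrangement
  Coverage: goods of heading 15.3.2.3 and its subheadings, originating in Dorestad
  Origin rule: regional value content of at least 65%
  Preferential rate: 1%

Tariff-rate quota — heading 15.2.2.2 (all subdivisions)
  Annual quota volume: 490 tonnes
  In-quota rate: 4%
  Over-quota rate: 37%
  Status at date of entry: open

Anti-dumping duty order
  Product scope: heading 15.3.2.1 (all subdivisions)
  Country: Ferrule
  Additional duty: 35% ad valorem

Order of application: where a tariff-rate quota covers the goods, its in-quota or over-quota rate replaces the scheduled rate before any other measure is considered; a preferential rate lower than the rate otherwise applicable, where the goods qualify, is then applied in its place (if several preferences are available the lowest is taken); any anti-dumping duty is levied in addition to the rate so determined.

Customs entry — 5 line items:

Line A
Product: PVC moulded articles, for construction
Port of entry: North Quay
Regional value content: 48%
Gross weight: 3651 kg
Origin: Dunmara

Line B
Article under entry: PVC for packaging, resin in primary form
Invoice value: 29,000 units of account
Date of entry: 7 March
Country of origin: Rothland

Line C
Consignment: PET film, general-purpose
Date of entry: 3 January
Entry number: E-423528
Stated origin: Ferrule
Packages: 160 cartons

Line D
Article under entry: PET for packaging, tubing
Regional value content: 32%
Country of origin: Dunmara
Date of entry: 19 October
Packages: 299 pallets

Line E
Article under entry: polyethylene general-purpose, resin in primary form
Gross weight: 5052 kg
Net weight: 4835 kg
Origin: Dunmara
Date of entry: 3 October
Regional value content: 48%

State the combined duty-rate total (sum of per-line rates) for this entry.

Line A: PVC → 15.3; moulded articles → 15.3.3; for construction → 15.3.3.2. Scheduled 22%. Dunmara agreement on 15.1.2: 15.3.3.2 not covered; Dunmara agreement on 15.1.2: 15.3.3.2 not covered. → 22%.
Line B: PVC → 15.3; resin in primary form → 15.3.4; for packaging → 15.3.4.2. Scheduled 16%. No special measure applies. → 16%.
Line C: PET → 15.1; film → 15.1.1; general-purpose → 15.1.1.2. Scheduled 28%. No special measure applies. → 28%.
Line D: PET → 15.1; tubing → 15.1.2; for packaging → 15.1.2.2. Scheduled 4%. Dunmara agreement on 15.1.2: RVC < 45%; Dunmara agreement on 15.1.2: RVC < 50%. → 4%.
Line E: polyethylene → 15.2; resin in primary form → 15.2.1; general-purpose → 15.2.1.1. Scheduled 2%. Dunmara agreement on 15.1.2: 15.2.1.1 not covered; Dunmara agreement on 15.1.2: 15.2.1.1 not covered. → 2%.
Sum: 22% + 16% + 28% + 4% + 2% = 72%.

72%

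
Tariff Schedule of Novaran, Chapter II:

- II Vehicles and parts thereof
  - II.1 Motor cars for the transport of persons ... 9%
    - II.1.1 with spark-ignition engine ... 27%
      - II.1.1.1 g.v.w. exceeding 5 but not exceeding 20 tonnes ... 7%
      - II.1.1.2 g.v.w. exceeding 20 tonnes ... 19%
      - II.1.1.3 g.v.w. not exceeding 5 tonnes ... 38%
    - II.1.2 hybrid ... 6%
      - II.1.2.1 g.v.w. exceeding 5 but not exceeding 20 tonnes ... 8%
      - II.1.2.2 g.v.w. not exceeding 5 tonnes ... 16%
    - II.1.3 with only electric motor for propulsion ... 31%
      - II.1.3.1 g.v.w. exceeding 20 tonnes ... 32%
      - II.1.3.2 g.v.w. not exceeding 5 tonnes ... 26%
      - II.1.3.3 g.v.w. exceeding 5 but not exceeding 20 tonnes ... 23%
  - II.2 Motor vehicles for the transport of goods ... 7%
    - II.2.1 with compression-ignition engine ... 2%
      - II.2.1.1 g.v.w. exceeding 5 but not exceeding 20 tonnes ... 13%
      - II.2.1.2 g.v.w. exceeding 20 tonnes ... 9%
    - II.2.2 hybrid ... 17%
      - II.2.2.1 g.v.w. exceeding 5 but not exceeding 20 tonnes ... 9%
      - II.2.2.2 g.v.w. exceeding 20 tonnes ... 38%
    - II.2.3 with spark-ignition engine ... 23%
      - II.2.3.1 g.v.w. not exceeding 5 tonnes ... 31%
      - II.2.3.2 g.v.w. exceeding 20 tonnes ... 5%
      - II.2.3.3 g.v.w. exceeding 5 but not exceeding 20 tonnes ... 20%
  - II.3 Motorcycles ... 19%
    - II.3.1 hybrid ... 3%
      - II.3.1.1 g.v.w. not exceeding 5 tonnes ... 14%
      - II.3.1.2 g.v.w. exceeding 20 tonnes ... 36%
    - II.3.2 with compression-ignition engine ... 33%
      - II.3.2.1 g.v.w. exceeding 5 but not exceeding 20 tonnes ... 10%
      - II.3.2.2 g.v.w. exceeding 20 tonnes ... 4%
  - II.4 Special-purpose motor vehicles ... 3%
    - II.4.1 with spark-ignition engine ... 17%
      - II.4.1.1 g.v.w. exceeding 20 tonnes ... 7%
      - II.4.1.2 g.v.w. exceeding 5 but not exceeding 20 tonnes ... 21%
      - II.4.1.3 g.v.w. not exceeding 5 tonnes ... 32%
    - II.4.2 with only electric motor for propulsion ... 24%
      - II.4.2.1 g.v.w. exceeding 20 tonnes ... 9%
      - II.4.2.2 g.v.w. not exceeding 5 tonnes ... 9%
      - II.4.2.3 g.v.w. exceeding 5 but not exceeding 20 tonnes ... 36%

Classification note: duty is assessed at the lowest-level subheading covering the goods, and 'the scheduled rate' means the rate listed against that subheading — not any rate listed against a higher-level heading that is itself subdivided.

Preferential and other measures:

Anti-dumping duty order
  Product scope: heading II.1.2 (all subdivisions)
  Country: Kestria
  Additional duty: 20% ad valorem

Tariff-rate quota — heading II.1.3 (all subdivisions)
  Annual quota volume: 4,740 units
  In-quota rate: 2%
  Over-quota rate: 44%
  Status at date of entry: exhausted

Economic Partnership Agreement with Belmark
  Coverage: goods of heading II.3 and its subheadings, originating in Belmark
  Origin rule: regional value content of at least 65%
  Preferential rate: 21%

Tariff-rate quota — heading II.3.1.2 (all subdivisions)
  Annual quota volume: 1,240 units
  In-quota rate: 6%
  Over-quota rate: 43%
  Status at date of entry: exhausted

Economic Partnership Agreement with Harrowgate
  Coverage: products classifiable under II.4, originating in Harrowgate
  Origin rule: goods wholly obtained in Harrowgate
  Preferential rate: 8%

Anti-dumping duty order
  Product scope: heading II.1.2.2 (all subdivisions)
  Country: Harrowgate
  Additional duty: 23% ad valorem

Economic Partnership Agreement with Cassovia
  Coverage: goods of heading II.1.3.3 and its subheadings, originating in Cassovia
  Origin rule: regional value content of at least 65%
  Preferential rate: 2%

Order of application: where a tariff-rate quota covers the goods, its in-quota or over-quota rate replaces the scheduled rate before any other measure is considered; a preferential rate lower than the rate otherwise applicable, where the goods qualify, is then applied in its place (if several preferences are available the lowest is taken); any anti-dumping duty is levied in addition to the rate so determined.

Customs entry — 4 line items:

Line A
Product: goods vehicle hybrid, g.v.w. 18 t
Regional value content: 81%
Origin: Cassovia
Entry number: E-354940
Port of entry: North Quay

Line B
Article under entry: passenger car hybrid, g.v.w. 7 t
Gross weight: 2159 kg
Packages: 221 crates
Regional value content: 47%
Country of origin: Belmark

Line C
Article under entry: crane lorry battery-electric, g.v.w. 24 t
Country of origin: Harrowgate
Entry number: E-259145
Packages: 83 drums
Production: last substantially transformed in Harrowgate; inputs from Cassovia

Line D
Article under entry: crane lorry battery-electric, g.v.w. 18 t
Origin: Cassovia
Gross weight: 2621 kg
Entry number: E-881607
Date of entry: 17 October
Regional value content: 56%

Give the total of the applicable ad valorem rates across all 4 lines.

Line A: goods vehicle → II.2; hybrid → II.2.2; g.v.w. 18 t → II.2.2.1. Scheduled 9%. Cassovia agreement on II.1.3.3: II.2.2.1 not covered. → 9%.
Line B: passenger car → II.1; hybrid → II.1.2; g.v.w. 7 t → II.1.2.1. Scheduled 8%. Belmark agreement on II.3: II.1.2.1 not covered. → 8%.
Line C: crane lorry → II.4; battery-electric → II.4.2; g.v.w. 24 t → II.4.2.1. Scheduled 9%. Harrowgate agreement on II.4: not wholly obtained. → 9%.
Line D: crane lorry → II.4; battery-electric → II.4.2; g.v.w. 18 t → II.4.2.3. Scheduled 36%. Cassovia agreement on II.1.3.3: II.4.2.3 not covered. → 36%.
Sum: 9% + 8% + 9% + 36% = 62%.

62%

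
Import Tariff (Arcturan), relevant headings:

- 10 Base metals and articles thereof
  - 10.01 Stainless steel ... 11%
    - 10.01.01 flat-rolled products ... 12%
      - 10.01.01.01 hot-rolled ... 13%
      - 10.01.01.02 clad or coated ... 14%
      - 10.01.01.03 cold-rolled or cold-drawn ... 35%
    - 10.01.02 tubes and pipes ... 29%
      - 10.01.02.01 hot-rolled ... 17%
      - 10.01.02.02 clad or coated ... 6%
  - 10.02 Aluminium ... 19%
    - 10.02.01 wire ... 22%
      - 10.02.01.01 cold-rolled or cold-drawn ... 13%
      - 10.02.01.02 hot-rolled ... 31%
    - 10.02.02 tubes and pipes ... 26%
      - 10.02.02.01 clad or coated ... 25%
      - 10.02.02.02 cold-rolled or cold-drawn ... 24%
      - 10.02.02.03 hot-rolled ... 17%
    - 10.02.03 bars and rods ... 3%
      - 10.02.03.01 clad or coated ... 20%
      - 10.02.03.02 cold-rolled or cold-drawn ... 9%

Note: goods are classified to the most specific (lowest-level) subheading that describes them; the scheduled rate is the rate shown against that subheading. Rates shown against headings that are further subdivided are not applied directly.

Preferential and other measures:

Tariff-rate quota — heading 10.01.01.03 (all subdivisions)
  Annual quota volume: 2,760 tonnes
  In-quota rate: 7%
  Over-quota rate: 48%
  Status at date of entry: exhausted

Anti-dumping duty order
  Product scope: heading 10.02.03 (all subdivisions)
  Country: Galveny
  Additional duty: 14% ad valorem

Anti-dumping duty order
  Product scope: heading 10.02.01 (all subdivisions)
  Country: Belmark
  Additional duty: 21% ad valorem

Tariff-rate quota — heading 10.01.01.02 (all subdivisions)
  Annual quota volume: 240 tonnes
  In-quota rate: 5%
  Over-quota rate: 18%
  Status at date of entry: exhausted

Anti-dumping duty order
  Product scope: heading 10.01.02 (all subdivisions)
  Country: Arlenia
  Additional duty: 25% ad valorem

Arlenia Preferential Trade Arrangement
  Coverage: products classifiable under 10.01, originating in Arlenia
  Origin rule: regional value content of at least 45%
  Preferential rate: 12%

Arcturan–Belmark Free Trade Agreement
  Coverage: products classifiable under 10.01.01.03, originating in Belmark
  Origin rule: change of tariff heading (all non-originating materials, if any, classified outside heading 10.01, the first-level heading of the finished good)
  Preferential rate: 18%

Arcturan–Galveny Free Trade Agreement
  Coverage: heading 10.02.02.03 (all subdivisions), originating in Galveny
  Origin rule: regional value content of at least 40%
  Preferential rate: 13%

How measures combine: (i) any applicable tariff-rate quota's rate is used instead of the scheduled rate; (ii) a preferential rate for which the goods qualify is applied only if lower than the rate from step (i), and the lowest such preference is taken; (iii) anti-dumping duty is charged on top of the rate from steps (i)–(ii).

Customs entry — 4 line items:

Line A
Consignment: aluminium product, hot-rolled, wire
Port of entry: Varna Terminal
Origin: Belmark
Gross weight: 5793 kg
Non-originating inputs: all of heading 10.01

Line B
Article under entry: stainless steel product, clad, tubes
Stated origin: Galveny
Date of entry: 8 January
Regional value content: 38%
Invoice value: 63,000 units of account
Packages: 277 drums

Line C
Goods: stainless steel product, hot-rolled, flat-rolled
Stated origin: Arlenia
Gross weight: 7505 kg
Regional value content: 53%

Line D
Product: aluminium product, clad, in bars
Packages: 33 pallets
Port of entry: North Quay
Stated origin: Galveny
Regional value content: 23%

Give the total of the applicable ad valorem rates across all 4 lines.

Line A: aluminium → 10.02; wire → 10.02.01; hot-rolled → 10.02.01.02. Scheduled 31%. Belmark agreement on 10.01.01.03: 10.02.01.02 not covered; anti-dumping (Belmark, 10.02.01): +21%; total 31% + 21% = 52%. → 52%.
Line B: stainless steel → 10.01; tubes → 10.01.02; clad → 10.01.02.02. Scheduled 6%. Galveny agreement on 10.02.02.03: 10.01.02.02 not covered. → 6%.
Line C: stainless steel → 10.01; flat-rolled → 10.01.01; hot-rolled → 10.01.01.01. Scheduled 13%. Arlenia agreement on 10.01: RVC ≥ 45% → 12% available; preferential 12%. → 12%.
Line D: aluminium → 10.02; in bars → 10.02.03; clad → 10.02.03.01. Scheduled 20%. Galveny agreement on 10.02.02.03: 10.02.03.01 not covered; anti-dumping (Galveny, 10.02.03): +14%; total 20% + 14% = 34%. → 34%.
Sum: 52% + 6% + 12% + 34% = 104%.

104%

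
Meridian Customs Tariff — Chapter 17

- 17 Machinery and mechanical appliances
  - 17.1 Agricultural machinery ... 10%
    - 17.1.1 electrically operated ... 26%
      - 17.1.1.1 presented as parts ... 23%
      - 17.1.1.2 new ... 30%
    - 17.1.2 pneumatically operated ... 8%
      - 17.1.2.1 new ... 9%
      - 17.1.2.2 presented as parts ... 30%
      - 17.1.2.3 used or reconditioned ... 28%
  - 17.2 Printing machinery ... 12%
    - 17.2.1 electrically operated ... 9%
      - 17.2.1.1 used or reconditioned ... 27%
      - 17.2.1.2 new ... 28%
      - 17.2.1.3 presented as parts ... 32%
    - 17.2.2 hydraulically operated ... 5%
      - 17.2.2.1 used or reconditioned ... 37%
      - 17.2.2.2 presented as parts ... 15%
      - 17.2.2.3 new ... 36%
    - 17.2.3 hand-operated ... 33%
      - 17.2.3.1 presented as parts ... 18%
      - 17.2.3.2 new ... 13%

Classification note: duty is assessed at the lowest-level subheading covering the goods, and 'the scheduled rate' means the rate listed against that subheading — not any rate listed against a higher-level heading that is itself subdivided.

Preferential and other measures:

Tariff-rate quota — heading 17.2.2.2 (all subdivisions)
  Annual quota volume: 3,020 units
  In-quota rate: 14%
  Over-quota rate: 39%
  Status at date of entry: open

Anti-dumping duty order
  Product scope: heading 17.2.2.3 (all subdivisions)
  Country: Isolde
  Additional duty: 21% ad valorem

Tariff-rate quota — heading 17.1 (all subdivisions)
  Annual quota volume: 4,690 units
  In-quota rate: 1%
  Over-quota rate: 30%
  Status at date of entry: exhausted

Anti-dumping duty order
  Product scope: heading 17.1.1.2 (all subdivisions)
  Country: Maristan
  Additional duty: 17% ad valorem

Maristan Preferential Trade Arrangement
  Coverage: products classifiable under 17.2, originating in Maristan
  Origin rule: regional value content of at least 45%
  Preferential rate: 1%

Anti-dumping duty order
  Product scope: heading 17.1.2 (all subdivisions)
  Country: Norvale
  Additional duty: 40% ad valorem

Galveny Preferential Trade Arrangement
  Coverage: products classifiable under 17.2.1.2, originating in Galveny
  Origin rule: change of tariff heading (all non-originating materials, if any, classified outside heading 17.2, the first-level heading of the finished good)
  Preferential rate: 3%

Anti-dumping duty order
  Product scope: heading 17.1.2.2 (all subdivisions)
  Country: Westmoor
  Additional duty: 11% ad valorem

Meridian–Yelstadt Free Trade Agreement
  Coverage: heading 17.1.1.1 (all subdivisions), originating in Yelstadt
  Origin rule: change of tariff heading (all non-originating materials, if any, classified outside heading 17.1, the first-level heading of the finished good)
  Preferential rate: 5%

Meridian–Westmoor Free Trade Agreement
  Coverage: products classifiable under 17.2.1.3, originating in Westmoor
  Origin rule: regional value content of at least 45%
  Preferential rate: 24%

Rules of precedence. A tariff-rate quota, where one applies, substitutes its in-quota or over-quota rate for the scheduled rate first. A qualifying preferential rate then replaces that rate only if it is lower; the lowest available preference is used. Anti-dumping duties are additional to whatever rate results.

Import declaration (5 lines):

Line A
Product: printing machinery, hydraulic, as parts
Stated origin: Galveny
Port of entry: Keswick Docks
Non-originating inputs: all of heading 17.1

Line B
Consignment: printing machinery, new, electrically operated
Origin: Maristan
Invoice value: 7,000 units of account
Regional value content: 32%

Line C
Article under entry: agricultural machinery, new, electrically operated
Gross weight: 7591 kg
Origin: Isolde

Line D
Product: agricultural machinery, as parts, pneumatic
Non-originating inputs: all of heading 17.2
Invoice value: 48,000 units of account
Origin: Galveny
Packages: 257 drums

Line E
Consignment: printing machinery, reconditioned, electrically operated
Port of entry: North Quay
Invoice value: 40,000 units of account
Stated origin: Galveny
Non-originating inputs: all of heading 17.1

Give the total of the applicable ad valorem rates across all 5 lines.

Line A: printing → 17.2; hydraulic → 17.2.2; as parts → 17.2.2.2. Scheduled 15%. quota on 17.2.2.2 open → in-quota 14%; Galveny agreement on 17.2.1.2: 17.2.2.2 not covered. → 14%.
Line B: printing → 17.2; electrically operated → 17.2.1; new → 17.2.1.2. Scheduled 28%. Maristan agreement on 17.2: RVC < 45%. → 28%.
Line C: agricultural → 17.1; electrically operated → 17.1.1; new → 17.1.1.2. Scheduled 30%. quota on 17.1 exhausted → over-quota 30%. → 30%.
Line D: agricultural → 17.1; pneumatic → 17.1.2; as parts → 17.1.2.2. Scheduled 30%. quota on 17.1 exhausted → over-quota 30%; Galveny agreement on 17.2.1.2: 17.1.2.2 not covered. → 30%.
Line E: printing → 17.2; electrically operated → 17.2.1; reconditioned → 17.2.1.1. Scheduled 27%. Galveny agreement on 17.2.1.2: 17.2.1.1 not covered. → 27%.
Sum: 14% + 28% + 30% + 30% + 27% = 129%.

129%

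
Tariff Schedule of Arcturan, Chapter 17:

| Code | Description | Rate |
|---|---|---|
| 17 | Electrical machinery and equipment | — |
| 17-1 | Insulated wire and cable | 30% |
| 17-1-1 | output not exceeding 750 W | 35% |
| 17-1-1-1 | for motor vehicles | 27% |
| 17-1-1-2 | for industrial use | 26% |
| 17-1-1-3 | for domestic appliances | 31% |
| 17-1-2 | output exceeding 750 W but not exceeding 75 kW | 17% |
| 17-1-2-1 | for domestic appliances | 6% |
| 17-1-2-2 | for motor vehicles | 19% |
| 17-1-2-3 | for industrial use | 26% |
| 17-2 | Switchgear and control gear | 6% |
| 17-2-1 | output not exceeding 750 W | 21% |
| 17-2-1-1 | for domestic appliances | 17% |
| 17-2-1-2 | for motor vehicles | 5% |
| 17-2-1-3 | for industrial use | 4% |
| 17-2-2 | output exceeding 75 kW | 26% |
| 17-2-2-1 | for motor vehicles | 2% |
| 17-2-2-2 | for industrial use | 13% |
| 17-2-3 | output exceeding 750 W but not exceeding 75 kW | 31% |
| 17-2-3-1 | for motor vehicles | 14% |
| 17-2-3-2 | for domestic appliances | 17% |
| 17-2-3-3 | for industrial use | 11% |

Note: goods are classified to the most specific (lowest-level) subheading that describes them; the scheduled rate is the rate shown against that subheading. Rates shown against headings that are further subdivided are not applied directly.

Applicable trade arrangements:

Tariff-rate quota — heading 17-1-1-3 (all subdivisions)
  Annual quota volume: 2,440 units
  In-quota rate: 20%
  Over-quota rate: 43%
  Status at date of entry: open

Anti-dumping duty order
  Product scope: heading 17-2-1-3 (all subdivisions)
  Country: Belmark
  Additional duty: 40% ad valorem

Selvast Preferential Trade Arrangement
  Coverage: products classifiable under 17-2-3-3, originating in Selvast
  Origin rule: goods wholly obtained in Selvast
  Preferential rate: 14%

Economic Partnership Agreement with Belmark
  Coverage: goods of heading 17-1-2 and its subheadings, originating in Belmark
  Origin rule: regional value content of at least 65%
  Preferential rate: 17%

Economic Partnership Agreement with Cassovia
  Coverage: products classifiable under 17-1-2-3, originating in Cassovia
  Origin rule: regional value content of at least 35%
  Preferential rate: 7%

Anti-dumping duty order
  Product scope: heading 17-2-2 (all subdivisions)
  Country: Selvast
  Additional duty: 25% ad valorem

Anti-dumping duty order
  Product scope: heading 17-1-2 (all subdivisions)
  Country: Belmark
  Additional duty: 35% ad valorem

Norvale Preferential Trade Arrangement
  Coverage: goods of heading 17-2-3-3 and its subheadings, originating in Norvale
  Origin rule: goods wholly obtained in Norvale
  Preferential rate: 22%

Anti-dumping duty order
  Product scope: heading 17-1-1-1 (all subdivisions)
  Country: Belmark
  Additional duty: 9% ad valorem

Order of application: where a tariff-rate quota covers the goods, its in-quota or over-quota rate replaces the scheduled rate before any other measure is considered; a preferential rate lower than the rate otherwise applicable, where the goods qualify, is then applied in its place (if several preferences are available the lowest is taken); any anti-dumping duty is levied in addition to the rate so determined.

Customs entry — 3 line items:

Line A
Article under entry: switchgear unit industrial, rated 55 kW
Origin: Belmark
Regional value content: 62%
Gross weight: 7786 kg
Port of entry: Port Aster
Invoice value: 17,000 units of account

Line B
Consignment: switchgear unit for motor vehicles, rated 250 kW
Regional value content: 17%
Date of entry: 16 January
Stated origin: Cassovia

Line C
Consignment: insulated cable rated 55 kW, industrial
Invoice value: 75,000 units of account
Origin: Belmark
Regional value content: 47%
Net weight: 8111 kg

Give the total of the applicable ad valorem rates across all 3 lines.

74%

Line A: switchgear unit → 17-2; rated 55 kW → 17-2-3; industrial → 17-2-3-3. Scheduled 11%. Belmark agreement on 17-1-2: 17-2-3-3 not covered. → 11%.
Line B: switchgear unit → 17-2; rated 250 kW → 17-2-2; for motor vehicles → 17-2-2-1. Scheduled 2%. Cassovia agreement on 17-1-2-3: 17-2-2-1 not covered. → 2%.
Line C: insulated cable → 17-1; rated 55 kW → 17-1-2; industrial → 17-1-2-3. Scheduled 26%. Belmark agreement on 17-1-2: RVC < 65%; anti-dumping (Belmark, 17-1-2): +35%; total 26% + 35% = 61%. → 61%.
Sum: 11% + 2% + 61% = 74%.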